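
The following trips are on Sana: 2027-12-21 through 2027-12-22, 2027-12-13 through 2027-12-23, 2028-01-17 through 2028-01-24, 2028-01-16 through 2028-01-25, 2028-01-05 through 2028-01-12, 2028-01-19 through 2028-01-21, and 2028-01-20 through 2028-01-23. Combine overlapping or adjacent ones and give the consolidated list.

2027-12-13 through 2027-12-23, 2028-01-05 through 2028-01-12, 2028-01-16 through 2028-01-25

Sort by start: 2027-12-13 through 2027-12-23, 2027-12-21 through 2027-12-22, 2028-01-05 through 2028-01-12, 2028-01-16 through 2028-01-25, 2028-01-17 through 2028-01-24, 2028-01-19 through 2028-01-21, 2028-01-20 through 2028-01-23.
2027-12-21 through 2027-12-22 overlaps/touches 2027-12-13 through 2027-12-23 → extend to 2027-12-13 through 2027-12-23.
2028-01-05 through 2028-01-12 is disjoint → start new block.
2028-01-16 through 2028-01-25 is disjoint → start new block.
2028-01-17 through 2028-01-24 overlaps/touches 2028-01-16 through 2028-01-25 → extend to 2028-01-16 through 2028-01-25.
2028-01-19 through 2028-01-21 overlaps/touches 2028-01-16 through 2028-01-25 → extend to 2028-01-16 through 2028-01-25.
2028-01-20 through 2028-01-23 overlaps/touches 2028-01-16 through 2028-01-25 → extend to 2028-01-16 through 2028-01-25.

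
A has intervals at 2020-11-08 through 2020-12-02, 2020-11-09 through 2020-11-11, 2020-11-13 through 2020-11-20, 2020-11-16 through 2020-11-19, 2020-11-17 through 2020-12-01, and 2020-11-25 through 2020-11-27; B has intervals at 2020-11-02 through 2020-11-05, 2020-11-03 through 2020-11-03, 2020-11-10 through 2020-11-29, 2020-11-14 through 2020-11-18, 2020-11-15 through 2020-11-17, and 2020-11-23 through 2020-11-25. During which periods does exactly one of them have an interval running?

Merge the first list: 2020-11-08 through 2020-12-02.
Merge the second list: 2020-11-02 through 2020-11-05, 2020-11-10 through 2020-11-29.
Only in the first: 2020-11-08 through 2020-11-09, 2020-11-30 through 2020-12-02.
Only in the second: 2020-11-02 through 2020-11-05.
Together these are the periods covered by exactly one.

2020-11-02 through 2020-11-05, 2020-11-08 through 2020-11-09, 2020-11-30 through 2020-12-02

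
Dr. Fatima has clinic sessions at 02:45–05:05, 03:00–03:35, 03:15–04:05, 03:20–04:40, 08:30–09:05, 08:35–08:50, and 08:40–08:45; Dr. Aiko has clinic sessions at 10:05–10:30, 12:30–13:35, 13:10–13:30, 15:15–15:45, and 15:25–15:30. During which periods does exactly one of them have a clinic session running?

02:45-05:05, 08:30-09:05, 10:05-10:30, 12:30-13:35, 15:15-15:45

First set merges to 02:45-05:05, 08:30-09:05.
Second set merges to 10:05-10:30, 12:30-13:35, 15:15-15:45.
A \ B = 02:45-05:05, 08:30-09:05.
B \ A = 10:05-10:30, 12:30-13:35, 15:15-15:45.
Union of the two gives the symmetric difference.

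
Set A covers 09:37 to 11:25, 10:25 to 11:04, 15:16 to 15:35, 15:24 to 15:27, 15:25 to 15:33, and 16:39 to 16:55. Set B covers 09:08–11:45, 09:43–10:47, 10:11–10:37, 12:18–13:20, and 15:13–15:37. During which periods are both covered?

A, merged: 09:37–11:25, 15:16–15:35, 16:39–16:55.
B, merged: 09:08–11:45, 12:18–13:20, 15:13–15:37.
09:37–11:25 meets the second set on 09:37–11:25.
15:16–15:35 meets the second set on 15:16–15:35.
16:39–16:55: no overlap with the second set.

09:37–11:25, 15:16–15:35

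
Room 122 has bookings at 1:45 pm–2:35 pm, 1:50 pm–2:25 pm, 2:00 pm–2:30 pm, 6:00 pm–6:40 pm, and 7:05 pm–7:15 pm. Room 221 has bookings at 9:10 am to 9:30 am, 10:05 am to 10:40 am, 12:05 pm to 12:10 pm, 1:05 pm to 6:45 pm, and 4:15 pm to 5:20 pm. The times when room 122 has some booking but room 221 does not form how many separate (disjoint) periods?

1

A, merged: 1:45 pm–2:35 pm, 6:00 pm–6:40 pm, 7:05 pm–7:15 pm.
B, merged: 9:10 am–9:30 am, 10:05 am–10:40 am, 12:05 pm–12:10 pm, 1:05 pm–6:45 pm.
A \ B = 7:05 pm–7:15 pm.
That is 1 disjoint piece.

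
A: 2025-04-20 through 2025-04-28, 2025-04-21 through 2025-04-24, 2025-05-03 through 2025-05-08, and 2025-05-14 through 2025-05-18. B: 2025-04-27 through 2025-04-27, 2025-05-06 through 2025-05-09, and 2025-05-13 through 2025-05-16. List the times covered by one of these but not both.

2025-04-20 through 2025-04-26, 2025-04-28 through 2025-04-28, 2025-05-03 through 2025-05-05, 2025-05-09 through 2025-05-09, 2025-05-13 through 2025-05-13, 2025-05-17 through 2025-05-18

Merge the first list: 2025-04-20 through 2025-04-28, 2025-05-03 through 2025-05-08, 2025-05-14 through 2025-05-18.
A \ B = 2025-04-20 through 2025-04-26, 2025-04-28 through 2025-04-28, 2025-05-03 through 2025-05-05, 2025-05-17 through 2025-05-18.
B \ A = 2025-05-09 through 2025-05-09, 2025-05-13 through 2025-05-13.
Union of the two gives the symmetric difference.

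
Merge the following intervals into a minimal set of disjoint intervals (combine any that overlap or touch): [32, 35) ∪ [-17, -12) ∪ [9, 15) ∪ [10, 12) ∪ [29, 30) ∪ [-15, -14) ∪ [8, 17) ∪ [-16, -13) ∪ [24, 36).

Sort by start: [-17, -12), [-16, -13), [-15, -14), [8, 17), [9, 15), [10, 12), [24, 36), [29, 30), [32, 35).
[-16, -13) overlaps/touches [-17, -12) → extend to [-17, -12).
[-15, -14) overlaps/touches [-17, -12) → extend to [-17, -12).
[8, 17) is disjoint → start new block.
[9, 15) overlaps/touches [8, 17) → extend to [8, 17).
[10, 12) overlaps/touches [8, 17) → extend to [8, 17).
[24, 36) is disjoint → start new block.
[29, 30) overlaps/touches [24, 36) → extend to [24, 36).
[32, 35) overlaps/touches [24, 36) → extend to [24, 36).

[-17, -12) ∪ [8, 17) ∪ [24, 36)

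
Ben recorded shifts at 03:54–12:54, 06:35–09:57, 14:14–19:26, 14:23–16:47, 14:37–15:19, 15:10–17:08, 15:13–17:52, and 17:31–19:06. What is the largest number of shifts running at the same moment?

Sweep endpoints in order; track running count of active intervals.
Peak of 5 reached at 15:13.

5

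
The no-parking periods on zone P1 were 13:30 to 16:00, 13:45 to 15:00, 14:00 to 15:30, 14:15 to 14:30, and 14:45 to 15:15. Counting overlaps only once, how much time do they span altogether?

2 h 30 min

Merged: 13:30-16:00.
Length: 2 h 30 min.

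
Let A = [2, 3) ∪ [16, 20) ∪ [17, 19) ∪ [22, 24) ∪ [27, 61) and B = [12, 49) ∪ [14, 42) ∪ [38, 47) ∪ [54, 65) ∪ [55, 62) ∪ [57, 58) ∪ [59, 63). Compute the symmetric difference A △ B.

[2, 3) ∪ [12, 16) ∪ [20, 22) ∪ [24, 27) ∪ [49, 54) ∪ [61, 65)

A, merged: [2, 3), [16, 20), [22, 24), [27, 61).
B, merged: [12, 49), [54, 65).
Only in the first: [2, 3), [49, 54).
Only in the second: [12, 16), [20, 22), [24, 27), [61, 65).
Together these are the periods covered by exactly one.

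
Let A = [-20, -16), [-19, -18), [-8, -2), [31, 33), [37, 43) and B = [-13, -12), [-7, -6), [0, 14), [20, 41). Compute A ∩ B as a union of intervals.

[-7, -6) ∪ [31, 33) ∪ [37, 41)

First set merges to [-20, -16), [-8, -2), [31, 33), [37, 43).
[-20, -16) falls entirely outside B.
[-8, -2) overlaps B on [-7, -6).
[31, 33) overlaps B on [31, 33).
[37, 43) overlaps B on [37, 41).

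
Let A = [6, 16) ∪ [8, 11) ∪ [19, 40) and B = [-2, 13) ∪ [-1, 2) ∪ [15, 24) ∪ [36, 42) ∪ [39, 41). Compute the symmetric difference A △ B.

[-2, 6) ∪ [13, 15) ∪ [16, 19) ∪ [24, 36) ∪ [40, 42)

Merge the first list: [6, 16), [19, 40).
Merge the second list: [-2, 13), [15, 24), [36, 42).
A but not B: [13, 15), [24, 36).
B but not A: [-2, 6), [16, 19), [40, 42).
Combining gives A △ B.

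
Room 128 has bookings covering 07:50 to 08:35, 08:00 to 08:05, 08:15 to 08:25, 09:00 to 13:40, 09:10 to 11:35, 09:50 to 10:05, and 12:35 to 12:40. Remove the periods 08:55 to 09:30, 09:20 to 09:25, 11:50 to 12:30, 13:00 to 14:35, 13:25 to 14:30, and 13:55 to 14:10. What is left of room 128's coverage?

Merge the first list: 07:50-08:35, 09:00-13:40.
Merge the second list: 08:55-09:30, 11:50-12:30, 13:00-14:35.
07:50-08:35: no B overlap → unchanged.
09:00-13:40 minus B → 09:30-11:50, 12:30-13:00.

07:50-08:35, 09:30-11:50, 12:30-13:00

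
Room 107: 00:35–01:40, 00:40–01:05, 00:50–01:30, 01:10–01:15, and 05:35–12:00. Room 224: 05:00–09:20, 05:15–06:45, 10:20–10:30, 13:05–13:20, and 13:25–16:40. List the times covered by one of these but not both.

First set merges to 00:35–01:40, 05:35–12:00.
Second set merges to 05:00–09:20, 10:20–10:30, 13:05–13:20, 13:25–16:40.
A but not B: 00:35–01:40, 09:20–10:20, 10:30–12:00.
B but not A: 05:00–05:35, 13:05–13:20, 13:25–16:40.
Combining gives A △ B.

00:35–01:40, 05:00–05:35, 09:20–10:20, 10:30–12:00, 13:05–13:20, 13:25–16:40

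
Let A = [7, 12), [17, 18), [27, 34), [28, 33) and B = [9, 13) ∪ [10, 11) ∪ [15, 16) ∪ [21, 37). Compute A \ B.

Merge the first list: [7, 12), [17, 18), [27, 34).
Merge the second list: [9, 13), [15, 16), [21, 37).
[7, 12) minus B → [7, 9).
[17, 18): no B overlap → unchanged.
[27, 34): fully covered by B → removed.

[7, 9) ∪ [17, 18)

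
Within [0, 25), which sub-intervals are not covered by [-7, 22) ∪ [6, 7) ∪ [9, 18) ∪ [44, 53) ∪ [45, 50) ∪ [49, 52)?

[22, 25)

The merged coverage is [-7, 22), [44, 53).
Complement within [0, 25): [22, 25).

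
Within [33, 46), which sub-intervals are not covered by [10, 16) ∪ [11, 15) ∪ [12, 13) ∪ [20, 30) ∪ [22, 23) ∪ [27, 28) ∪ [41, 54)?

Covered (merged): [10, 16), [20, 30), [41, 54).
Uncovered inside [33, 46): [33, 41).

[33, 41)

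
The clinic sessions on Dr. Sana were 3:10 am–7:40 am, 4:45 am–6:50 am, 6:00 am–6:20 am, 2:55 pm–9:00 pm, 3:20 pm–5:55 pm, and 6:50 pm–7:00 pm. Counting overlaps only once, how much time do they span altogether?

Merged: 3:10 am–7:40 am, 2:55 pm–9:00 pm.
Lengths: 4 h 30 min + 6 h 5 min = 10 h 35 min.

10 h 35 min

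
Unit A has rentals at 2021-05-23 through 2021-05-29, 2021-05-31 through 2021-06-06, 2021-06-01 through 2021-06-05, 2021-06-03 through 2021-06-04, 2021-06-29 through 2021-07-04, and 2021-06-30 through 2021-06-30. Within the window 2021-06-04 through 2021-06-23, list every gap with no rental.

2021-06-07 through 2021-06-23

After merging, the occupied span is 2021-05-23 through 2021-05-29, 2021-05-31 through 2021-06-06, 2021-06-29 through 2021-07-04.
Gaps within 2021-06-04 through 2021-06-23: 2021-06-07 through 2021-06-23.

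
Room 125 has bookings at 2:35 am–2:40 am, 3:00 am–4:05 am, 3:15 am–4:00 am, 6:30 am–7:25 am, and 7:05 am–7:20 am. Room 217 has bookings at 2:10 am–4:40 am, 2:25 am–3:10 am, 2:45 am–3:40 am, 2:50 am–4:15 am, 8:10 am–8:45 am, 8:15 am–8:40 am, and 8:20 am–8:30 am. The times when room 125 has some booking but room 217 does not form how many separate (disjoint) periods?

Merge the first list: 2:35 am–2:40 am, 3:00 am–4:05 am, 6:30 am–7:25 am.
Merge the second list: 2:10 am–4:40 am, 8:10 am–8:45 am.
A \ B = 6:30 am–7:25 am.
That is 1 disjoint piece.

1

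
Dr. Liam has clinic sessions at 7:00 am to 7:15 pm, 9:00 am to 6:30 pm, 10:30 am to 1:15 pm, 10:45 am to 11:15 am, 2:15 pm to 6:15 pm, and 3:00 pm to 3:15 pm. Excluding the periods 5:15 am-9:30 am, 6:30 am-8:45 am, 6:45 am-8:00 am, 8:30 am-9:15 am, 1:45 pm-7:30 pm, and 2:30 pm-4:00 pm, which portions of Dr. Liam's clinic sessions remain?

9:30 am–1:45 pm

Merge the first list: 7:00 am–7:15 pm.
Merge the second list: 5:15 am–9:30 am, 1:45 pm–7:30 pm.
7:00 am–7:15 pm \ B = 9:30 am–1:45 pm.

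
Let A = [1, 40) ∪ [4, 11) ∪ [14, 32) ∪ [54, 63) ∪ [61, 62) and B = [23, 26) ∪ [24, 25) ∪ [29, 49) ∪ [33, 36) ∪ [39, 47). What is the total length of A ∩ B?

14

A, merged: [1, 40), [54, 63).
B, merged: [23, 26), [29, 49).
A ∩ B = [23, 26), [29, 40).
Total: 3 + 11 = 14.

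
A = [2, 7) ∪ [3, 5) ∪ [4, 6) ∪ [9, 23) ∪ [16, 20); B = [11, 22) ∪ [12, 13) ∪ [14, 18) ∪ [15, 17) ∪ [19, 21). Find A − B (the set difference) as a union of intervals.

[2, 7) ∪ [9, 11) ∪ [22, 23)

A, merged: [2, 7), [9, 23).
B, merged: [11, 22).
[2, 7) is untouched.
[9, 23) with B removed leaves [9, 11), [22, 23).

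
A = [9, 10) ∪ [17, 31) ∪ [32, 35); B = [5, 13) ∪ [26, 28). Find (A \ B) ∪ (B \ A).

[5, 9) ∪ [10, 13) ∪ [17, 26) ∪ [28, 31) ∪ [32, 35)

A \ B = [17, 26), [28, 31), [32, 35).
B \ A = [5, 9), [10, 13).
Union of the two gives the symmetric difference.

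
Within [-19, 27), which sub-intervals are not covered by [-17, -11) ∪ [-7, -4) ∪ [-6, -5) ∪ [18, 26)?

[-19, -17) ∪ [-11, -7) ∪ [-4, 18) ∪ [26, 27)

Covered (merged): [-17, -11), [-7, -4), [18, 26).
Gaps within [-19, 27): [-19, -17), [-11, -7), [-4, 18), [26, 27).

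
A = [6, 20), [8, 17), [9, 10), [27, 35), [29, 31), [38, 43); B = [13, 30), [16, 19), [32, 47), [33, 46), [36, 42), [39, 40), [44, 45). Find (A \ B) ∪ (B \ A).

A, merged: [6, 20), [27, 35), [38, 43).
B, merged: [13, 30), [32, 47).
A \ B = [6, 13), [30, 32).
B \ A = [20, 27), [35, 38), [43, 47).
Union of the two gives the symmetric difference.

[6, 13) ∪ [20, 27) ∪ [30, 32) ∪ [35, 38) ∪ [43, 47)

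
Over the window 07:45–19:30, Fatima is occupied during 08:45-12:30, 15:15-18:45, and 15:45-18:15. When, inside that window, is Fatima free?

The merged coverage is 08:45–12:30, 15:15–18:45.
Complement within 07:45–19:30: 07:45–08:45, 12:30–15:15, 18:45–19:30.

07:45–08:45, 12:30–15:15, 18:45–19:30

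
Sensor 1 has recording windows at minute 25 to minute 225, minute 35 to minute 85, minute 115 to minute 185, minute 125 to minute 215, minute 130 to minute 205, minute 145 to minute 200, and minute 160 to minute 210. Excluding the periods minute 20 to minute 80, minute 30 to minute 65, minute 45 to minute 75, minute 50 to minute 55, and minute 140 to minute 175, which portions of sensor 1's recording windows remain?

minute 80 to minute 140, minute 175 to minute 225

First set merges to minute 25 to minute 225.
Second set merges to minute 20 to minute 80, minute 140 to minute 175.
minute 25 to minute 225 minus B → minute 80 to minute 140, minute 175 to minute 225.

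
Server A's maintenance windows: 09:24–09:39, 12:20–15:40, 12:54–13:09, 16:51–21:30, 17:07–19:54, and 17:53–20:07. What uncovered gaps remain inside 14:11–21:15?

15:40–16:51

Covered (merged): 09:24–09:39, 12:20–15:40, 16:51–21:30.
Uncovered inside 14:11–21:15: 15:40–16:51.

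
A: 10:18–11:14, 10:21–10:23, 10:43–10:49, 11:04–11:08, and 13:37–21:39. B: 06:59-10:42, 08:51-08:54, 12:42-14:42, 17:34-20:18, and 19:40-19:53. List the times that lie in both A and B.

10:18–10:42, 13:37–14:42, 17:34–20:18

First set merges to 10:18–11:14, 13:37–21:39.
Second set merges to 06:59–10:42, 12:42–14:42, 17:34–20:18.
10:18–11:14 meets the second set on 10:18–10:42.
13:37–21:39 meets the second set on 13:37–14:42, 17:34–20:18.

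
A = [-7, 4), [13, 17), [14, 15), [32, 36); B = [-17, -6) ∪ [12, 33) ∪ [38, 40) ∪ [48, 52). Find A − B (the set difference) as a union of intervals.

[-6, 4) ∪ [33, 36)

First set merges to [-7, 4), [13, 17), [32, 36).
[-7, 4) with B removed leaves [-6, 4).
[13, 17) lies entirely inside B → drops out.
[32, 36) with B removed leaves [33, 36).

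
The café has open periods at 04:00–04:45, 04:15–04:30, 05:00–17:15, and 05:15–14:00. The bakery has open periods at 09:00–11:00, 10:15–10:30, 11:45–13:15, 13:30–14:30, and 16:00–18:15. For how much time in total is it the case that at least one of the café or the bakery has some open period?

14 h

Merge the first list: 04:00–04:45, 05:00–17:15.
Merge the second list: 09:00–11:00, 11:45–13:15, 13:30–14:30, 16:00–18:15.
A ∪ B = 04:00–04:45, 05:00–18:15.
Total: 45 min + 13 h 15 min = 14 h.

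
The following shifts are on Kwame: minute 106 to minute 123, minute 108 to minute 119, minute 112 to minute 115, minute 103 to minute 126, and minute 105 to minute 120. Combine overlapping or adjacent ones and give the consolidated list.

Sort by start: minute 103 to minute 126, minute 105 to minute 120, minute 106 to minute 123, minute 108 to minute 119, minute 112 to minute 115.
minute 105 to minute 120 overlaps/touches minute 103 to minute 126 → extend to minute 103 to minute 126.
minute 106 to minute 123 overlaps/touches minute 103 to minute 126 → extend to minute 103 to minute 126.
minute 108 to minute 119 overlaps/touches minute 103 to minute 126 → extend to minute 103 to minute 126.
minute 112 to minute 115 overlaps/touches minute 103 to minute 126 → extend to minute 103 to minute 126.

minute 103 to minute 126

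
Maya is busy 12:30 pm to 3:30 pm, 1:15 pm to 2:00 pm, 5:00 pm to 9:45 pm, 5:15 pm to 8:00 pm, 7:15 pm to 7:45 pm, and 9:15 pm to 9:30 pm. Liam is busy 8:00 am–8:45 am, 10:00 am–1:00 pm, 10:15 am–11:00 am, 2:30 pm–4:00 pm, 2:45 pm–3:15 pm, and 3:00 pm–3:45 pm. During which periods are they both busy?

12:30 pm–1:00 pm, 2:30 pm–3:30 pm

Merge the first list: 12:30 pm–3:30 pm, 5:00 pm–9:45 pm.
Merge the second list: 8:00 am–8:45 am, 10:00 am–1:00 pm, 2:30 pm–4:00 pm.
12:30 pm–3:30 pm overlaps B on 12:30 pm–1:00 pm, 2:30 pm–3:30 pm.
5:00 pm–9:45 pm falls entirely outside B.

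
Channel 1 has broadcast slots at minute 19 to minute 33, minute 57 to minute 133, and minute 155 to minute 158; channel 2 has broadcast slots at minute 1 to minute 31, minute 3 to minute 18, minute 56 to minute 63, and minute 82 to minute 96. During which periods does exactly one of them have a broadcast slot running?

minute 1 to minute 19, minute 31 to minute 33, minute 56 to minute 57, minute 63 to minute 82, minute 96 to minute 133, minute 155 to minute 158

Merge the second list: minute 1 to minute 31, minute 56 to minute 63, minute 82 to minute 96.
Only in the first: minute 31 to minute 33, minute 63 to minute 82, minute 96 to minute 133, minute 155 to minute 158.
Only in the second: minute 1 to minute 19, minute 56 to minute 57.
Together these are the periods covered by exactly one.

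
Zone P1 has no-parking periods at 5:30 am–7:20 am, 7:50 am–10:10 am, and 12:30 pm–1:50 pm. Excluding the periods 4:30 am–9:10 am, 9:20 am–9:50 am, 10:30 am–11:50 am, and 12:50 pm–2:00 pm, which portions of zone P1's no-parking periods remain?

9:10 am-9:20 am, 9:50 am-10:10 am, 12:30 pm-12:50 pm

5:30 am-7:20 am lies entirely inside B → drops out.
7:50 am-10:10 am with B removed leaves 9:10 am-9:20 am, 9:50 am-10:10 am.
12:30 pm-1:50 pm with B removed leaves 12:30 pm-12:50 pm.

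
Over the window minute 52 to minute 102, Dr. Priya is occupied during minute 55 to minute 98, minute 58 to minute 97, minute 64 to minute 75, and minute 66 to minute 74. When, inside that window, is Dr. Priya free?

minute 52 to minute 55, minute 98 to minute 102

Covered (merged): minute 55 to minute 98.
Uncovered inside minute 52 to minute 102: minute 52 to minute 55, minute 98 to minute 102.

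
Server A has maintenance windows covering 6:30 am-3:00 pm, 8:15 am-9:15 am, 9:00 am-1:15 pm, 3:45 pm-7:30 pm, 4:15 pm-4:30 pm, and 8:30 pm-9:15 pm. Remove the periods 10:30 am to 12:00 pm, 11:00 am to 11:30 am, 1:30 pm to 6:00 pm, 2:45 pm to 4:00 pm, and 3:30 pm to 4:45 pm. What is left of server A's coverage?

First set merges to 6:30 am–3:00 pm, 3:45 pm–7:30 pm, 8:30 pm–9:15 pm.
Second set merges to 10:30 am–12:00 pm, 1:30 pm–6:00 pm.
6:30 am–3:00 pm minus B → 6:30 am–10:30 am, 12:00 pm–1:30 pm.
3:45 pm–7:30 pm minus B → 6:00 pm–7:30 pm.
8:30 pm–9:15 pm: no B overlap → unchanged.

6:30 am–10:30 am, 12:00 pm–1:30 pm, 6:00 pm–7:30 pm, 8:30 pm–9:15 pm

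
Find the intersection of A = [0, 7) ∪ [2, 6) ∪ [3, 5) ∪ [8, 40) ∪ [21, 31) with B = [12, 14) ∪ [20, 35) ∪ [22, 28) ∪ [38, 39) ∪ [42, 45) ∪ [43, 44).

Merge the first list: [0, 7), [8, 40).
Merge the second list: [12, 14), [20, 35), [38, 39), [42, 45).
[0, 7): no overlap with the second set.
[8, 40) meets the second set on [12, 14), [20, 35), [38, 39).

[12, 14) ∪ [20, 35) ∪ [38, 39)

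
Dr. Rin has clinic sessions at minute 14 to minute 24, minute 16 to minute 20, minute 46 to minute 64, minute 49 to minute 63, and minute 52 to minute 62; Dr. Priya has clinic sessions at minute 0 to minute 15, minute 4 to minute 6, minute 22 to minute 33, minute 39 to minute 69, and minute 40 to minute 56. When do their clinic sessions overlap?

Merge the first list: minute 14 to minute 24, minute 46 to minute 64.
Merge the second list: minute 0 to minute 15, minute 22 to minute 33, minute 39 to minute 69.
minute 14 to minute 24 ∩ B → minute 14 to minute 15, minute 22 to minute 24.
minute 46 to minute 64 ∩ B → minute 46 to minute 64.

minute 14 to minute 15, minute 22 to minute 24, minute 46 to minute 64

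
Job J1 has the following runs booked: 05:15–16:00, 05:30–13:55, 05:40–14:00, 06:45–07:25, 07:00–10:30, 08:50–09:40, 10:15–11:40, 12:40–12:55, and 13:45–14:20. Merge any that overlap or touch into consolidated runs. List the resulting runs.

05:15–16:00

05:30–13:55 overlaps/touches 05:15–16:00 → extend to 05:15–16:00.
05:40–14:00 overlaps/touches 05:15–16:00 → extend to 05:15–16:00.
06:45–07:25 overlaps/touches 05:15–16:00 → extend to 05:15–16:00.
07:00–10:30 overlaps/touches 05:15–16:00 → extend to 05:15–16:00.
08:50–09:40 overlaps/touches 05:15–16:00 → extend to 05:15–16:00.
10:15–11:40 overlaps/touches 05:15–16:00 → extend to 05:15–16:00.
12:40–12:55 overlaps/touches 05:15–16:00 → extend to 05:15–16:00.
13:45–14:20 overlaps/touches 05:15–16:00 → extend to 05:15–16:00.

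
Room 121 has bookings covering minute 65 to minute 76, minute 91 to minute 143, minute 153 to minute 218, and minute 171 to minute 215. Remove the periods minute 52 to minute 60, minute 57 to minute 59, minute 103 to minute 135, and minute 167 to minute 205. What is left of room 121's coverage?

A, merged: minute 65 to minute 76, minute 91 to minute 143, minute 153 to minute 218.
B, merged: minute 52 to minute 60, minute 103 to minute 135, minute 167 to minute 205.
minute 65 to minute 76: nothing removed.
minute 91 to minute 143 \ B = minute 91 to minute 103, minute 135 to minute 143.
minute 153 to minute 218 \ B = minute 153 to minute 167, minute 205 to minute 218.

minute 65 to minute 76, minute 91 to minute 103, minute 135 to minute 143, minute 153 to minute 167, minute 205 to minute 218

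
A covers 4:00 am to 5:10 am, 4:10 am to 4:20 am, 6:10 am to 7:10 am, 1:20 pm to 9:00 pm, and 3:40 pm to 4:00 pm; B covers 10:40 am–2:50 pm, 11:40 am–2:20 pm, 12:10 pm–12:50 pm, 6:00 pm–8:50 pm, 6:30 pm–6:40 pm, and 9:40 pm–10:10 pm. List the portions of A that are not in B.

4:00 am-5:10 am, 6:10 am-7:10 am, 2:50 pm-6:00 pm, 8:50 pm-9:00 pm

First set merges to 4:00 am-5:10 am, 6:10 am-7:10 am, 1:20 pm-9:00 pm.
Second set merges to 10:40 am-2:50 pm, 6:00 pm-8:50 pm, 9:40 pm-10:10 pm.
4:00 am-5:10 am: no B overlap → unchanged.
6:10 am-7:10 am: no B overlap → unchanged.
1:20 pm-9:00 pm minus B → 2:50 pm-6:00 pm, 8:50 pm-9:00 pm.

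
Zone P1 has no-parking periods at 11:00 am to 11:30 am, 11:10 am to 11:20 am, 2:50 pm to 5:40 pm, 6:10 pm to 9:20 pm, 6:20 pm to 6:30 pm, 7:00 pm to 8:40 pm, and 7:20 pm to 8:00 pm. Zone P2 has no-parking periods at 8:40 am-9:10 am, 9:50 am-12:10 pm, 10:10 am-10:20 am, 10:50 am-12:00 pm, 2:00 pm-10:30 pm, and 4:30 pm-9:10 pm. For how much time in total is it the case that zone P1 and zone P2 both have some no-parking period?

First set merges to 11:00 am–11:30 am, 2:50 pm–5:40 pm, 6:10 pm–9:20 pm.
Second set merges to 8:40 am–9:10 am, 9:50 am–12:10 pm, 2:00 pm–10:30 pm.
A ∩ B = 11:00 am–11:30 am, 2:50 pm–5:40 pm, 6:10 pm–9:20 pm.
Total: 30 min + 2 h 50 min + 3 h 10 min = 6 h 30 min.

6 h 30 min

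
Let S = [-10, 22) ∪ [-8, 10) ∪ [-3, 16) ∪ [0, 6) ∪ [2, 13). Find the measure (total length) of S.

32

Merged: [-10, 22).
Length: 32.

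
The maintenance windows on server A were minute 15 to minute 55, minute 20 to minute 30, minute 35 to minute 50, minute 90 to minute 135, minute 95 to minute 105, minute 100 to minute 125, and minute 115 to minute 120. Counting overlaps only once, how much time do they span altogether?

85 minutes

Merged: minute 15 to minute 55, minute 90 to minute 135.
Lengths: 40 minutes + 45 minutes = 85 minutes.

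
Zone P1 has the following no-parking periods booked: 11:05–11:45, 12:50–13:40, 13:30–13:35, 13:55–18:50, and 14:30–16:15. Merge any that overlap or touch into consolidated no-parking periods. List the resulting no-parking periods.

11:05–11:45, 12:50–13:40, 13:55–18:50

12:50–13:40 is disjoint → start new block.
13:30–13:35 overlaps/touches 12:50–13:40 → extend to 12:50–13:40.
13:55–18:50 is disjoint → start new block.
14:30–16:15 overlaps/touches 13:55–18:50 → extend to 13:55–18:50.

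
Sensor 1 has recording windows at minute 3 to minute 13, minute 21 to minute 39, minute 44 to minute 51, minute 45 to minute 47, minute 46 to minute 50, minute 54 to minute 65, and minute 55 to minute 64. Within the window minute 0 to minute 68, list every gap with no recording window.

After merging, the occupied span is minute 3 to minute 13, minute 21 to minute 39, minute 44 to minute 51, minute 54 to minute 65.
Complement within minute 0 to minute 68: minute 0 to minute 3, minute 13 to minute 21, minute 39 to minute 44, minute 51 to minute 54, minute 65 to minute 68.

minute 0 to minute 3, minute 13 to minute 21, minute 39 to minute 44, minute 51 to minute 54, minute 65 to minute 68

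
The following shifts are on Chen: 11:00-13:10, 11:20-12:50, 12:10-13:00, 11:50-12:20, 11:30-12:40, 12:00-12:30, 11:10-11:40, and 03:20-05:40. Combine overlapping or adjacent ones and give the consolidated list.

03:20–05:40, 11:00–13:10

Sort by start: 03:20–05:40, 11:00–13:10, 11:10–11:40, 11:20–12:50, 11:30–12:40, 11:50–12:20, 12:00–12:30, 12:10–13:00.
11:00–13:10 is disjoint → start new block.
11:10–11:40 overlaps/touches 11:00–13:10 → extend to 11:00–13:10.
11:20–12:50 overlaps/touches 11:00–13:10 → extend to 11:00–13:10.
11:30–12:40 overlaps/touches 11:00–13:10 → extend to 11:00–13:10.
11:50–12:20 overlaps/touches 11:00–13:10 → extend to 11:00–13:10.
12:00–12:30 overlaps/touches 11:00–13:10 → extend to 11:00–13:10.
12:10–13:00 overlaps/touches 11:00–13:10 → extend to 11:00–13:10.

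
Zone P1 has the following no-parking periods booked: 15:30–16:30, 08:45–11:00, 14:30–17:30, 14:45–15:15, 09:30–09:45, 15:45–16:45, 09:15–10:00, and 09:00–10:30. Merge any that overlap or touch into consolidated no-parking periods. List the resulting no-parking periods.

08:45–11:00, 14:30–17:30

Sort by start: 08:45–11:00, 09:00–10:30, 09:15–10:00, 09:30–09:45, 14:30–17:30, 14:45–15:15, 15:30–16:30, 15:45–16:45.
09:00–10:30 overlaps/touches 08:45–11:00 → extend to 08:45–11:00.
09:15–10:00 overlaps/touches 08:45–11:00 → extend to 08:45–11:00.
09:30–09:45 overlaps/touches 08:45–11:00 → extend to 08:45–11:00.
14:30–17:30 is disjoint → start new block.
14:45–15:15 overlaps/touches 14:30–17:30 → extend to 14:30–17:30.
15:30–16:30 overlaps/touches 14:30–17:30 → extend to 14:30–17:30.
15:45–16:45 overlaps/touches 14:30–17:30 → extend to 14:30–17:30.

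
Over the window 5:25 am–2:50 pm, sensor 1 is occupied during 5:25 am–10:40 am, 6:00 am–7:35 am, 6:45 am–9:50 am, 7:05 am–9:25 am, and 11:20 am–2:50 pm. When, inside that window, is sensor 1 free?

10:40 am–11:20 am

After merging, the occupied span is 5:25 am–10:40 am, 11:20 am–2:50 pm.
Complement within 5:25 am–2:50 pm: 10:40 am–11:20 am.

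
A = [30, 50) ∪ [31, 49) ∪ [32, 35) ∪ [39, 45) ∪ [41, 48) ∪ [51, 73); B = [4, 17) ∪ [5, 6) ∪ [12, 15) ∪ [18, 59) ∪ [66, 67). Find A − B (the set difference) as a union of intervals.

First set merges to [30, 50), [51, 73).
Second set merges to [4, 17), [18, 59), [66, 67).
[30, 50) lies entirely inside B → drops out.
[51, 73) with B removed leaves [59, 66), [67, 73).

[59, 66) ∪ [67, 73)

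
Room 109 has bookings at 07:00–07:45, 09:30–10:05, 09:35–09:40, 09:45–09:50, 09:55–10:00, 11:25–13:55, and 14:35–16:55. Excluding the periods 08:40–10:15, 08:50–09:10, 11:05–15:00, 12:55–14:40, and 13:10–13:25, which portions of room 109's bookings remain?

07:00-07:45, 15:00-16:55

Merge the first list: 07:00-07:45, 09:30-10:05, 11:25-13:55, 14:35-16:55.
Merge the second list: 08:40-10:15, 11:05-15:00.
07:00-07:45 is untouched.
09:30-10:05 lies entirely inside B → drops out.
11:25-13:55 lies entirely inside B → drops out.
14:35-16:55 with B removed leaves 15:00-16:55.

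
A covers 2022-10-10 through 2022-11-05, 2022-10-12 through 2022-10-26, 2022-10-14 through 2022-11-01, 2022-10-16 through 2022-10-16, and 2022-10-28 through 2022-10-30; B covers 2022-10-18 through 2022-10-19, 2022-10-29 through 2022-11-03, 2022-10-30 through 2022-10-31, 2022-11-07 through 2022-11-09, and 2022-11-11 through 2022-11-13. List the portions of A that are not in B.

2022-10-10 through 2022-10-17, 2022-10-20 through 2022-10-28, 2022-11-04 through 2022-11-05

A, merged: 2022-10-10 through 2022-11-05.
B, merged: 2022-10-18 through 2022-10-19, 2022-10-29 through 2022-11-03, 2022-11-07 through 2022-11-09, 2022-11-11 through 2022-11-13.
2022-10-10 through 2022-11-05 minus B → 2022-10-10 through 2022-10-17, 2022-10-20 through 2022-10-28, 2022-11-04 through 2022-11-05.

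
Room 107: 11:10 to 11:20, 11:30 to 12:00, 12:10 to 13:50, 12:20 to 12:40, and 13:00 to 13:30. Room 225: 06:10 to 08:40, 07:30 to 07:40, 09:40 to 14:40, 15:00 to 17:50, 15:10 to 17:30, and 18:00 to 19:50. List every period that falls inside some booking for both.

First set merges to 11:10–11:20, 11:30–12:00, 12:10–13:50.
Second set merges to 06:10–08:40, 09:40–14:40, 15:00–17:50, 18:00–19:50.
11:10–11:20 ∩ B → 11:10–11:20.
11:30–12:00 ∩ B → 11:30–12:00.
12:10–13:50 ∩ B → 12:10–13:50.

11:10–11:20, 11:30–12:00, 12:10–13:50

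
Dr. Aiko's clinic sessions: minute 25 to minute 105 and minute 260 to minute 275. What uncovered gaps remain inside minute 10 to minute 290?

After merging, the occupied span is minute 25 to minute 105, minute 260 to minute 275.
Complement within minute 10 to minute 290: minute 10 to minute 25, minute 105 to minute 260, minute 275 to minute 290.

minute 10 to minute 25, minute 105 to minute 260, minute 275 to minute 290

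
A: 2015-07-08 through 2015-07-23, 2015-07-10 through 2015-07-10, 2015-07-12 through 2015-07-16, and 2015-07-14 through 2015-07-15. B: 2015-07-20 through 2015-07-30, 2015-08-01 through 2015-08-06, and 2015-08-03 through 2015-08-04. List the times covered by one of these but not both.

2015-07-08 through 2015-07-19, 2015-07-24 through 2015-07-30, 2015-08-01 through 2015-08-06

A, merged: 2015-07-08 through 2015-07-23.
B, merged: 2015-07-20 through 2015-07-30, 2015-08-01 through 2015-08-06.
Only in the first: 2015-07-08 through 2015-07-19.
Only in the second: 2015-07-24 through 2015-07-30, 2015-08-01 through 2015-08-06.
Together these are the periods covered by exactly one.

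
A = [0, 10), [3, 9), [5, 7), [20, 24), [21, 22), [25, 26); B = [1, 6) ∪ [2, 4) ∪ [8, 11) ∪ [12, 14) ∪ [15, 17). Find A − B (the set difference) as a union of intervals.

[0, 1) ∪ [6, 8) ∪ [20, 24) ∪ [25, 26)

A, merged: [0, 10), [20, 24), [25, 26).
B, merged: [1, 6), [8, 11), [12, 14), [15, 17).
[0, 10) with B removed leaves [0, 1), [6, 8).
[20, 24) is untouched.
[25, 26) is untouched.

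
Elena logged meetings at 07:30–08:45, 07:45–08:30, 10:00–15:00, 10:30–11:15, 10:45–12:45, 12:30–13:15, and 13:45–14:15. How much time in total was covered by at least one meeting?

6 h 15 min

Merged: 07:30–08:45, 10:00–15:00.
Lengths: 1 h 15 min + 5 h = 6 h 15 min.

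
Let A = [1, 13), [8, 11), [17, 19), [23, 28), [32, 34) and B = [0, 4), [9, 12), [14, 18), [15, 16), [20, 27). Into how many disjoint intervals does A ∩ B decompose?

Merge the first list: [1, 13), [17, 19), [23, 28), [32, 34).
Merge the second list: [0, 4), [9, 12), [14, 18), [20, 27).
A ∩ B = [1, 4), [9, 12), [17, 18), [23, 27).
That is 4 disjoint pieces.

4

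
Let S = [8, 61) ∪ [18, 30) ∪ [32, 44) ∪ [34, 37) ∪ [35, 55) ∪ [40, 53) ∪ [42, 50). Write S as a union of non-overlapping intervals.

[18, 30) overlaps/touches [8, 61) → extend to [8, 61).
[32, 44) overlaps/touches [8, 61) → extend to [8, 61).
[34, 37) overlaps/touches [8, 61) → extend to [8, 61).
[35, 55) overlaps/touches [8, 61) → extend to [8, 61).
[40, 53) overlaps/touches [8, 61) → extend to [8, 61).
[42, 50) overlaps/touches [8, 61) → extend to [8, 61).

[8, 61)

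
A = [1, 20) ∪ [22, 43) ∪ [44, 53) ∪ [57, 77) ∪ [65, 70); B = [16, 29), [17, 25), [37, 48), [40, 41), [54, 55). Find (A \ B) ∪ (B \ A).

A, merged: [1, 20), [22, 43), [44, 53), [57, 77).
B, merged: [16, 29), [37, 48), [54, 55).
A but not B: [1, 16), [29, 37), [48, 53), [57, 77).
B but not A: [20, 22), [43, 44), [54, 55).
Combining gives A △ B.

[1, 16) ∪ [20, 22) ∪ [29, 37) ∪ [43, 44) ∪ [48, 53) ∪ [54, 55) ∪ [57, 77)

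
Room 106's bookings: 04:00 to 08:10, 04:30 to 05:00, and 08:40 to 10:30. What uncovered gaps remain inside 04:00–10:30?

08:10-08:40

The merged coverage is 04:00-08:10, 08:40-10:30.
Gaps within 04:00-10:30: 08:10-08:40.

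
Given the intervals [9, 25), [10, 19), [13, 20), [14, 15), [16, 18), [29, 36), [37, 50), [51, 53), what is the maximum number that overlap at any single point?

4

At 14, 4 of the intervals are simultaneously active.
No point has more.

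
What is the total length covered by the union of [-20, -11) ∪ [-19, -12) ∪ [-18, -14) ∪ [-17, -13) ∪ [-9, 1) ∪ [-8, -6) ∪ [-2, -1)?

Merged: [-20, -11), [-9, 1).
Lengths: 9 + 10 = 19.

19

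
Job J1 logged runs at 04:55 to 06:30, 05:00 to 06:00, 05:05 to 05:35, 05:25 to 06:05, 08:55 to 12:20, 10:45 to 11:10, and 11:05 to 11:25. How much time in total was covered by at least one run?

Merged: 04:55-06:30, 08:55-12:20.
Lengths: 1 h 35 min + 3 h 25 min = 5 h.

5 h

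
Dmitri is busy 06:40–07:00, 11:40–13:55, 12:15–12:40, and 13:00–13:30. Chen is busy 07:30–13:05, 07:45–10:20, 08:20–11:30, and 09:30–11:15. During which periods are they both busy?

11:40–13:05

First set merges to 06:40–07:00, 11:40–13:55.
Second set merges to 07:30–13:05.
06:40–07:00: no overlap with the second set.
11:40–13:55 meets the second set on 11:40–13:05.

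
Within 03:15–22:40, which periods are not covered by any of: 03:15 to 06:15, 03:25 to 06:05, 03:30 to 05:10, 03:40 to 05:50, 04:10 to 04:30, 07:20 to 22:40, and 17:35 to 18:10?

06:15-07:20

Covered (merged): 03:15-06:15, 07:20-22:40.
Complement within 03:15-22:40: 06:15-07:20.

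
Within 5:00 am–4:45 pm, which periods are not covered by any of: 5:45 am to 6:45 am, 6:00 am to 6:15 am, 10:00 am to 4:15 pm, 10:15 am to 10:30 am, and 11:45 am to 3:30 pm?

5:00 am–5:45 am, 6:45 am–10:00 am, 4:15 pm–4:45 pm

The merged coverage is 5:45 am–6:45 am, 10:00 am–4:15 pm.
Gaps within 5:00 am–4:45 pm: 5:00 am–5:45 am, 6:45 am–10:00 am, 4:15 pm–4:45 pm.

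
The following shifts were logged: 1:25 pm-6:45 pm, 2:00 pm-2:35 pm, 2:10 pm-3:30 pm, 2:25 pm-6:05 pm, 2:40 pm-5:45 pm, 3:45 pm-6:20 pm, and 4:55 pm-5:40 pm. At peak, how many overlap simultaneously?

5

At 4:55 pm, 5 of the intervals are simultaneously active.
No point has more.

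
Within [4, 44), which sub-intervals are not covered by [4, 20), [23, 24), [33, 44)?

Covered (merged): [4, 20), [23, 24), [33, 44).
Gaps within [4, 44): [20, 23), [24, 33).

[20, 23) ∪ [24, 33)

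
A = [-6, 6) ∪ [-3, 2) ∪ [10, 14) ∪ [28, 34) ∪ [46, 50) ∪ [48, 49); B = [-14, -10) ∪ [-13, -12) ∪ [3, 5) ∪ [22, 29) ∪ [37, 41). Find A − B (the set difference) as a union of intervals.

First set merges to [-6, 6), [10, 14), [28, 34), [46, 50).
Second set merges to [-14, -10), [3, 5), [22, 29), [37, 41).
[-6, 6) minus B → [-6, 3), [5, 6).
[10, 14): no B overlap → unchanged.
[28, 34) minus B → [29, 34).
[46, 50): no B overlap → unchanged.

[-6, 3) ∪ [5, 6) ∪ [10, 14) ∪ [29, 34) ∪ [46, 50)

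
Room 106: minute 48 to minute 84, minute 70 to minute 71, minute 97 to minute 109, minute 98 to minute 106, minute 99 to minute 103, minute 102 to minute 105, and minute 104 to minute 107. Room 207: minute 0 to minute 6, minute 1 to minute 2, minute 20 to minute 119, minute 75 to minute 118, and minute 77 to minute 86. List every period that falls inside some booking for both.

Merge the first list: minute 48 to minute 84, minute 97 to minute 109.
Merge the second list: minute 0 to minute 6, minute 20 to minute 119.
minute 48 to minute 84 overlaps B on minute 48 to minute 84.
minute 97 to minute 109 overlaps B on minute 97 to minute 109.

minute 48 to minute 84, minute 97 to minute 109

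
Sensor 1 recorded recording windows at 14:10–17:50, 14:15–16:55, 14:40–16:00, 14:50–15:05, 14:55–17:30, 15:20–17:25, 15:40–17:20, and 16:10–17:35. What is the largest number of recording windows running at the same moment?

6

Walk the sorted start/end points keeping a running depth.
The depth first hits 6 at 15:40.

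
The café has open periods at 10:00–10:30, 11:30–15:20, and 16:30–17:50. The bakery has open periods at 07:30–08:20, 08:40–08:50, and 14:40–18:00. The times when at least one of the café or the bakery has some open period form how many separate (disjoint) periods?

A ∪ B = 07:30–08:20, 08:40–08:50, 10:00–10:30, 11:30–18:00.
That is 4 disjoint pieces.

4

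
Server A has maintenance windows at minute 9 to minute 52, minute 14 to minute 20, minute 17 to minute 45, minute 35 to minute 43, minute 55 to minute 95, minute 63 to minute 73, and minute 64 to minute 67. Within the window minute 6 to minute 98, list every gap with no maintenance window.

After merging, the occupied span is minute 9 to minute 52, minute 55 to minute 95.
Gaps within minute 6 to minute 98: minute 6 to minute 9, minute 52 to minute 55, minute 95 to minute 98.

minute 6 to minute 9, minute 52 to minute 55, minute 95 to minute 98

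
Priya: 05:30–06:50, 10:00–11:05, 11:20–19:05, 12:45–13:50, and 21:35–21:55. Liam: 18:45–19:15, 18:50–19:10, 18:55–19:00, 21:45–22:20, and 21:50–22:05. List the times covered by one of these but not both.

05:30-06:50, 10:00-11:05, 11:20-18:45, 19:05-19:15, 21:35-21:45, 21:55-22:20

First set merges to 05:30-06:50, 10:00-11:05, 11:20-19:05, 21:35-21:55.
Second set merges to 18:45-19:15, 21:45-22:20.
Only in the first: 05:30-06:50, 10:00-11:05, 11:20-18:45, 21:35-21:45.
Only in the second: 19:05-19:15, 21:55-22:20.
Together these are the periods covered by exactly one.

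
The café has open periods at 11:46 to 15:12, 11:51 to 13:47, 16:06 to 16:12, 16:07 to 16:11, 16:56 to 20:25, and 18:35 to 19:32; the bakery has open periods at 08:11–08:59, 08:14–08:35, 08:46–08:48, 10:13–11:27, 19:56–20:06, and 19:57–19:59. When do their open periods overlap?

First set merges to 11:46-15:12, 16:06-16:12, 16:56-20:25.
Second set merges to 08:11-08:59, 10:13-11:27, 19:56-20:06.
11:46-15:12: no overlap with the second set.
16:06-16:12: no overlap with the second set.
16:56-20:25 meets the second set on 19:56-20:06.

19:56-20:06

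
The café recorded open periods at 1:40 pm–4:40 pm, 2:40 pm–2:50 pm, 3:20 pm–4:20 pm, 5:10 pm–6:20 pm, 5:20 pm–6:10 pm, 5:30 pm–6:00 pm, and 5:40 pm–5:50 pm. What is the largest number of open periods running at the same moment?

Walk the sorted start/end points keeping a running depth.
The depth first hits 4 at 5:40 pm.

4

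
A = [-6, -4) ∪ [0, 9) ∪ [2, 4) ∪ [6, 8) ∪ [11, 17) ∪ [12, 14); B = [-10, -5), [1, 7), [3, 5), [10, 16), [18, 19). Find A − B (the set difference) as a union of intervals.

First set merges to [-6, -4), [0, 9), [11, 17).
Second set merges to [-10, -5), [1, 7), [10, 16), [18, 19).
[-6, -4) \ B = [-5, -4).
[0, 9) \ B = [0, 1), [7, 9).
[11, 17) \ B = [16, 17).

[-5, -4) ∪ [0, 1) ∪ [7, 9) ∪ [16, 17)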